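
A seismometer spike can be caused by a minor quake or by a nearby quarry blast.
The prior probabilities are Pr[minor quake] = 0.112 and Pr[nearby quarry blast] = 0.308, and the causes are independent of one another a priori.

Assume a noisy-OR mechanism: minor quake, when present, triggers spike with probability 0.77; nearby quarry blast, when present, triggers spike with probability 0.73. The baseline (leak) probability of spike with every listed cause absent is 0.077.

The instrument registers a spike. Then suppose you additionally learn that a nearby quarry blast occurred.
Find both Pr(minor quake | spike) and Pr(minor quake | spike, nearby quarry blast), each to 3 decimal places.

Pr(minor quake | spike) ≈ 0.270; Pr(minor quake | spike, nearby quarry blast) ≈ 0.137

Under noisy-OR, P(spike | causes) = 1 − (1−0.077)·∏(1−qᵢ) over the active causes.
P(spike) = 0.077×0.888×0.692 + 0.75079×0.888×0.308 + 0.78771×0.112×0.692 + 0.942682×0.112×0.308 = 0.047316 + 0.205344 + 0.061051 + 0.032519 = 0.346230
The minor quake-present share is 0.061051 + 0.032519 = 0.093570.
P(minor quake | spike) = 0.093570 / 0.346230 ≈ 0.270

With the extra evidence:
Enumerate both values of minor quake and weight by the priors:
  P(spike | nearby quarry blast) = 0.75079*0.888 + 0.942682*0.112
        = 0.666702 + 0.105580 = 0.772282
The terms with minor quake present sum to 0.105580, so
  P(minor quake | spike, nearby quarry blast) = 0.105580 / 0.772282 ≈ 0.137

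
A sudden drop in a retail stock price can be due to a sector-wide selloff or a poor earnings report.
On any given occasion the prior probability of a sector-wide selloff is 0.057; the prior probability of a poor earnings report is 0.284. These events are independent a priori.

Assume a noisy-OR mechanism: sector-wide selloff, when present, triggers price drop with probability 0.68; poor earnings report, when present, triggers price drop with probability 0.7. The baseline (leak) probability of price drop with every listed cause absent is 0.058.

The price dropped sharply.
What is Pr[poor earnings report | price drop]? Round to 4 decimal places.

Pr[poor earnings report | price drop] ≈ 0.7535

Under noisy-OR, P(price drop | causes) = 1 − (1−0.058)·∏(1−qᵢ) over the active causes.
Weight on poor earnings report=true, given the evidence: 0.192128 + 0.014724 = 0.206852
The normalizing constant is 0.058·0.943·0.716 + 0.7174·0.943·0.284 + 0.69856·0.057·0.716 + 0.909568·0.057·0.284 = 0.274523
P(poor earnings report | price drop) = 0.206852/0.274523 ≈ 0.7535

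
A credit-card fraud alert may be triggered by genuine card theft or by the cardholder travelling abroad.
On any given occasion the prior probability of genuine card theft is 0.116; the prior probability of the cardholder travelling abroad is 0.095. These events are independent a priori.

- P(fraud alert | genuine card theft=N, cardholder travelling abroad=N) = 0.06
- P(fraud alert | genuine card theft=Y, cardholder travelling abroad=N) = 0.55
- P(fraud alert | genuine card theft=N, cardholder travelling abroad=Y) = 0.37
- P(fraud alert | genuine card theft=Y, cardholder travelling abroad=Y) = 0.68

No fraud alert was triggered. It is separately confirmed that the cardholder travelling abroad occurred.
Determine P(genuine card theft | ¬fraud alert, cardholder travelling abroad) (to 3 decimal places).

P(genuine card theft | ¬fraud alert, cardholder travelling abroad) ≈ 0.062

Numerator (weight on configurations with genuine card theft): 0.32*0.116 = 0.037120
Normalizer over all consistent configurations: 0.63*0.884 + 0.32*0.116 = 0.594040
Posterior = 0.037120 / 0.594040 ≈ 0.062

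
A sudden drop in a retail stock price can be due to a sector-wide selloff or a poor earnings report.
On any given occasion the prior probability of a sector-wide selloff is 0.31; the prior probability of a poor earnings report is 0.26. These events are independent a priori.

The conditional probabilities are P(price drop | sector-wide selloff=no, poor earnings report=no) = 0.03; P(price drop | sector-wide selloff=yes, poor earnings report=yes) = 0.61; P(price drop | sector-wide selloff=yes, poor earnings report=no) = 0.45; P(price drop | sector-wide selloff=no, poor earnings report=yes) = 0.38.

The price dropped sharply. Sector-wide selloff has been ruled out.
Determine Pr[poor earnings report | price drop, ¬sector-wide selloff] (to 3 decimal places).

Pr[poor earnings report | price drop, ¬sector-wide selloff] ≈ 0.817

By total probability over both values of poor earnings report:
  P(price drop | ¬sector-wide selloff) = 0.03×0.74 + 0.38×0.26
        = 0.022200 + 0.098800 = 0.121000
Configurations with poor earnings report contribute 0.098800, so
  P(poor earnings report | price drop, ¬sector-wide selloff) = 0.098800 / 0.121000 ≈ 0.817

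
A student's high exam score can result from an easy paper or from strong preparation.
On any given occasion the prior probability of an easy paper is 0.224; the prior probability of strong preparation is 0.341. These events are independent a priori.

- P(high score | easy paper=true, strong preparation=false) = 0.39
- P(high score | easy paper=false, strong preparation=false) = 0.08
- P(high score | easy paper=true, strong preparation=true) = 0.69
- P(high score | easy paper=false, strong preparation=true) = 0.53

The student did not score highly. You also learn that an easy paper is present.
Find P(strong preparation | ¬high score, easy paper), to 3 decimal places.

By total probability over both values of strong preparation:
  P(¬high score | easy paper) = 0.61·0.659 + 0.31·0.341
        = 0.401990 + 0.105710 = 0.507700
The terms with strong preparation present sum to 0.105710, so
  P(strong preparation | ¬high score, easy paper) = 0.105710 / 0.507700 ≈ 0.208

P(strong preparation | ¬high score, easy paper) ≈ 0.208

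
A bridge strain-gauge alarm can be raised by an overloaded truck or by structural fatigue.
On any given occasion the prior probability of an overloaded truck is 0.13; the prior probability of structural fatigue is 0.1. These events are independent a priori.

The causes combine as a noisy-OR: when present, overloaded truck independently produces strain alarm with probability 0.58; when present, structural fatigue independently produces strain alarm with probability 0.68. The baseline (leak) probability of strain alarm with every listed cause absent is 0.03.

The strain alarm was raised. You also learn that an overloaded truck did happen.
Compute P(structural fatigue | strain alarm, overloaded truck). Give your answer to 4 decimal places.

Under noisy-OR, P(strain alarm | causes) = 1 − (1−0.03)·∏(1−qᵢ) over the active causes.
Sum P(strain alarm|·) weighted by the priors over both values of structural fatigue:
  P(strain alarm | overloaded truck) = 0.5926*0.9 + 0.869632*0.1
        = 0.533340 + 0.086963 = 0.620303
Keeping only the structural fatigue-present terms gives 0.086963, so
  P(structural fatigue | strain alarm, overloaded truck) = 0.086963 / 0.620303 ≈ 0.1402

P(structural fatigue | strain alarm, overloaded truck) ≈ 0.1402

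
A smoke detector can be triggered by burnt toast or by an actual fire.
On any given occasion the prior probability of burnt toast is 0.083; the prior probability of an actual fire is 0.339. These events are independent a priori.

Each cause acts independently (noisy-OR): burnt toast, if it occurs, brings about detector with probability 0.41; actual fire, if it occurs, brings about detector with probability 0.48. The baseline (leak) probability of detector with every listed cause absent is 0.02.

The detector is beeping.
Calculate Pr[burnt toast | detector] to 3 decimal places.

Pr[burnt toast | detector] ≈ 0.206

Under noisy-OR, P(detector | causes) = 1 − (1−0.02)·∏(1−qᵢ) over the active causes.
Weight on burnt toast=true, given the evidence: 0.023141 + 0.019677 = 0.042818
The normalizing constant is 0.02*0.917*0.661 + 0.4904*0.917*0.339 + 0.4218*0.083*0.661 + 0.699336*0.083*0.339 = 0.207388
Posterior = 0.042818 / 0.207388 ≈ 0.206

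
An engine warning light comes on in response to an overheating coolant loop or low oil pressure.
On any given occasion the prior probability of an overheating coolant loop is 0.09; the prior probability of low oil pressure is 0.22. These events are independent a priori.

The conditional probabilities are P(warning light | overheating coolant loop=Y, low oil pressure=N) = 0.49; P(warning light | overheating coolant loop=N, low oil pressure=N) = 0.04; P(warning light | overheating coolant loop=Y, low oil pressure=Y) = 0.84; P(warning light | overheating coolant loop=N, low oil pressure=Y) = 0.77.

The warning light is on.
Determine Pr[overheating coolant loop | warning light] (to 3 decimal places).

P(warning light) = 0.04·0.91·0.78 + 0.77·0.91·0.22 + 0.49·0.09·0.78 + 0.84·0.09·0.22 = 0.028392 + 0.154154 + 0.034398 + 0.016632 = 0.233576
The overheating coolant loop-present share is 0.034398 + 0.016632 = 0.051030.
Hence the posterior is 0.051030/0.233576 ≈ 0.218.

Pr[overheating coolant loop | warning light] ≈ 0.218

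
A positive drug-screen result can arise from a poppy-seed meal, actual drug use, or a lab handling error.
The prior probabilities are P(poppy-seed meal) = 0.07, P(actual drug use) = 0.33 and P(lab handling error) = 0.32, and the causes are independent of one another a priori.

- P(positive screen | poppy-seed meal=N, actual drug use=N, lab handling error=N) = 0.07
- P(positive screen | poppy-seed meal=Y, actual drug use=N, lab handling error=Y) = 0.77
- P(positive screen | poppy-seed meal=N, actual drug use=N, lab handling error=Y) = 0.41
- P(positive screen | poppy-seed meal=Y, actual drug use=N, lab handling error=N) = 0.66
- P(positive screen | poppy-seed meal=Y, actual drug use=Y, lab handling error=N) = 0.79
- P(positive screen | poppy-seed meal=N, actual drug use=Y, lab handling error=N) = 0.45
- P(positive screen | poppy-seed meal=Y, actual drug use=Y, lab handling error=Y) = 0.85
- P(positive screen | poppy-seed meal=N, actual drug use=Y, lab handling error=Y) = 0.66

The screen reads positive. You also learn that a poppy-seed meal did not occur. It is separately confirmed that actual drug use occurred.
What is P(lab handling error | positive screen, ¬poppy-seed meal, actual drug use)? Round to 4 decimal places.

P(lab handling error | positive screen, ¬poppy-seed meal, actual drug use) ≈ 0.4084

Weight on lab handling error=true, given the evidence: 0.66*0.32 = 0.211200
The normalizing constant is 0.45*0.68 + 0.66*0.32 = 0.517200
Posterior = 0.211200 / 0.517200 ≈ 0.4084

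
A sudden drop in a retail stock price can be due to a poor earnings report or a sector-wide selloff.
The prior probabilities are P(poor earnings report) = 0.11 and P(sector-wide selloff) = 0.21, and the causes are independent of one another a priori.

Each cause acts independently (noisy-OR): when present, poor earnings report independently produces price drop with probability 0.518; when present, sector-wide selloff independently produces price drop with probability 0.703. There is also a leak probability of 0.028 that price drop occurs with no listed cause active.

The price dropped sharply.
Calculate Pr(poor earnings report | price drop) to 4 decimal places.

Pr(poor earnings report | price drop) ≈ 0.3021

Under noisy-OR, P(price drop | causes) = 1 − (1−0.028)·∏(1−qᵢ) over the active causes.
Sum P(price drop|·) weighted by the priors over the 4 (poor earnings report, sector-wide selloff) configurations:
  P(price drop) = 0.028*0.89*0.79 + 0.711316*0.89*0.21 + 0.531496*0.11*0.79 + 0.860854*0.11*0.21
        = 0.019687 + 0.132945 + 0.046187 + 0.019886 = 0.218705
Keeping only the poor earnings report-present terms gives 0.066073, so
  P(poor earnings report | price drop) = 0.066073 / 0.218705 ≈ 0.3021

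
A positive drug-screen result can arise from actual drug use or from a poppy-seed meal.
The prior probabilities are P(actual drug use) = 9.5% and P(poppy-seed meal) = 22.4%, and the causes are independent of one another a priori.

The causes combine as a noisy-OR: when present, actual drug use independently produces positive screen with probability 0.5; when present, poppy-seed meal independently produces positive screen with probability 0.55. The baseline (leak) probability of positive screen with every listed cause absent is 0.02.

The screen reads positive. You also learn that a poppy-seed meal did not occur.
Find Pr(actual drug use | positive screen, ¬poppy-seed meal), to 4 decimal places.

Under noisy-OR, P(positive screen | causes) = 1 − (1−0.02)·∏(1−qᵢ) over the active causes.
Sum P(positive screen|·) weighted by the priors over both values of actual drug use:
  P(positive screen | ¬poppy-seed meal) = 0.02·0.905 + 0.51·0.095
        = 0.018100 + 0.048450 = 0.066550
The terms with actual drug use present sum to 0.048450, so
  P(actual drug use | positive screen, ¬poppy-seed meal) = 0.048450 / 0.066550 ≈ 0.7280

Pr(actual drug use | positive screen, ¬poppy-seed meal) ≈ 0.7280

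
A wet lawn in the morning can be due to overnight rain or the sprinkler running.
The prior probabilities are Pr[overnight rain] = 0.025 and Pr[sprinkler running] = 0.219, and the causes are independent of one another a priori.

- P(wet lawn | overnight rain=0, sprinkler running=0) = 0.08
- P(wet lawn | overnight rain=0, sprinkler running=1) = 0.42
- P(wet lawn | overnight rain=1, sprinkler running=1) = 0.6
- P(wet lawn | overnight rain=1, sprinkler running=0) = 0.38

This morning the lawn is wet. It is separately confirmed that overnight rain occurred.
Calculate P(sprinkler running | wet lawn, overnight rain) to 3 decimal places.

P(sprinkler running | wet lawn, overnight rain) ≈ 0.307

For the numerator, keep only sprinkler running=true terms: 0.6*0.219 = 0.131400
The normalizing constant is 0.38*0.781 + 0.6*0.219 = 0.428180
P(sprinkler running | wet lawn, overnight rain) = 0.131400/0.428180 ≈ 0.307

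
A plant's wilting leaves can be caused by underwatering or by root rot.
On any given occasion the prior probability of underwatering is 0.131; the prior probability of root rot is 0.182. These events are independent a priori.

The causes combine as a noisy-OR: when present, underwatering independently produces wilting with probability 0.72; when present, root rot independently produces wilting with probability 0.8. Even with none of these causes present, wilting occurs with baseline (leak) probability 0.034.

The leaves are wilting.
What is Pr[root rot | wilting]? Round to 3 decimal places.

Under noisy-OR, P(wilting | causes) = 1 − (1−0.034)·∏(1−qᵢ) over the active causes.
Sum P(wilting|·) weighted by the priors over the 4 (underwatering, root rot) configurations:
  P(wilting) = 0.034×0.869×0.818 + 0.8068×0.869×0.182 + 0.72952×0.131×0.818 + 0.945904×0.131×0.182
        = 0.024169 + 0.127602 + 0.078174 + 0.022552 = 0.252497
The terms with root rot present sum to 0.150154, so
  P(root rot | wilting) = 0.150154 / 0.252497 ≈ 0.595

Pr[root rot | wilting] ≈ 0.595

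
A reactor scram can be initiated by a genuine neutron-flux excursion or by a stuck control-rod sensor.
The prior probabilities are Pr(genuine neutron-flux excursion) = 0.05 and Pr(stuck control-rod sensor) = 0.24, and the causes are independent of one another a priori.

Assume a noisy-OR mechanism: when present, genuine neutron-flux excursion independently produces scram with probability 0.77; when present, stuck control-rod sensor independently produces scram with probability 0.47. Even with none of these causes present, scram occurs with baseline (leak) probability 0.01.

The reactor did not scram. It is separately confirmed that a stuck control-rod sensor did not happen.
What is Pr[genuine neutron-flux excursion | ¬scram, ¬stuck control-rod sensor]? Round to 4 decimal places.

Under noisy-OR, P(scram | causes) = 1 − (1−0.01)·∏(1−qᵢ) over the active causes.
Sum P(¬scram|·) weighted by the priors over both values of genuine neutron-flux excursion:
  P(¬scram | ¬stuck control-rod sensor) = 0.99*0.95 + 0.2277*0.05
        = 0.940500 + 0.011385 = 0.951885
Keeping only the genuine neutron-flux excursion-present terms gives 0.011385, so
  P(genuine neutron-flux excursion | ¬scram, ¬stuck control-rod sensor) = 0.011385 / 0.951885 ≈ 0.0120

Pr[genuine neutron-flux excursion | ¬scram, ¬stuck control-rod sensor] ≈ 0.0120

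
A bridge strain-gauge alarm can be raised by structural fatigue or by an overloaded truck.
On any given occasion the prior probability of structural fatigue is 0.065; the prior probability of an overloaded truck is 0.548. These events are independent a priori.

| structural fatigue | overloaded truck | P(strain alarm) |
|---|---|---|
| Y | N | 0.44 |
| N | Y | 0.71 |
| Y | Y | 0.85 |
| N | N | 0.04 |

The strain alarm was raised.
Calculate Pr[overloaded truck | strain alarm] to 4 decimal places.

Enumerate the 4 (structural fatigue, overloaded truck) configurations and weight by the priors:
  P(strain alarm) = 0.04*0.935*0.452 + 0.71*0.935*0.548 + 0.44*0.065*0.452 + 0.85*0.065*0.548
        = 0.016905 + 0.363790 + 0.012927 + 0.030277 = 0.423899
Configurations with overloaded truck contribute 0.394067, so
  P(overloaded truck | strain alarm) = 0.394067 / 0.423899 ≈ 0.9296

Pr[overloaded truck | strain alarm] ≈ 0.9296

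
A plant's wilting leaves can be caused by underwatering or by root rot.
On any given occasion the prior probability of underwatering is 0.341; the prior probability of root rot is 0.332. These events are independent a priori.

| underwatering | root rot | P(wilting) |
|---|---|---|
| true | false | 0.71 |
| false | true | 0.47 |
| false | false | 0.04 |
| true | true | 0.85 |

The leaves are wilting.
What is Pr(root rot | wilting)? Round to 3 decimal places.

Pr(root rot | wilting) ≈ 0.526

Weight on root rot=true, given the evidence: 0.102830 + 0.096230 = 0.199060
The normalizing constant is 0.04·0.659·0.668 + 0.47·0.659·0.332 + 0.71·0.341·0.668 + 0.85·0.341·0.332 = 0.378397
Posterior = 0.199060 / 0.378397 ≈ 0.526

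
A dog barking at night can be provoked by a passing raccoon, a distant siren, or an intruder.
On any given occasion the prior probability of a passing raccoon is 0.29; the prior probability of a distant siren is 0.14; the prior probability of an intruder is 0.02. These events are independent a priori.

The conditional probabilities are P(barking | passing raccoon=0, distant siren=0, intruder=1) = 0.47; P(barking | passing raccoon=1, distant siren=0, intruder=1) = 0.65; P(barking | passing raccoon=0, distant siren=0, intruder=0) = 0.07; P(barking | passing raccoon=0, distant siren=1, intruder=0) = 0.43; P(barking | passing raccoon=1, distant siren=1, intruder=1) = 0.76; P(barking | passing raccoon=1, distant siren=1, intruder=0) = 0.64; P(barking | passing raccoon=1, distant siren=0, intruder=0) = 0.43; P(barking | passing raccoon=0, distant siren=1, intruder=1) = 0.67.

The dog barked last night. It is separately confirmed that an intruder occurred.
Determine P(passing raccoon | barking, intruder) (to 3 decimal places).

Enumerate the 4 (passing raccoon, distant siren) configurations and weight by the priors:
  P(barking | intruder) = 0.47·0.71·0.86 + 0.67·0.71·0.14 + 0.65·0.29·0.86 + 0.76·0.29·0.14
        = 0.286982 + 0.066598 + 0.162110 + 0.030856 = 0.546546
Keeping only the passing raccoon-present terms gives 0.192966, so
  P(passing raccoon | barking, intruder) = 0.192966 / 0.546546 ≈ 0.353

P(passing raccoon | barking, intruder) ≈ 0.353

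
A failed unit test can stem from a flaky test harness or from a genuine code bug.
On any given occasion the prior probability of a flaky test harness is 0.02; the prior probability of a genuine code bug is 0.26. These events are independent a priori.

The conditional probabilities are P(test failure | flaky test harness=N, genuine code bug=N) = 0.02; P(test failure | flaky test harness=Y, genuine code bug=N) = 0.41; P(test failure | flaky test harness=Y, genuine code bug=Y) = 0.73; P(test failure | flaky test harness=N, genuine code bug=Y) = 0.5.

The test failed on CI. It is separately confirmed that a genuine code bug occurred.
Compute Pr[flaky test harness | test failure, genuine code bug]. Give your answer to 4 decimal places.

Pr[flaky test harness | test failure, genuine code bug] ≈ 0.0289

P(test failure | genuine code bug) = 0.5*0.98 + 0.73*0.02 = 0.490000 + 0.014600 = 0.504600
The flaky test harness-present share is 0.73*0.02 = 0.014600.
So P(flaky test harness | test failure, genuine code bug) = 0.014600/0.504600 ≈ 0.0289.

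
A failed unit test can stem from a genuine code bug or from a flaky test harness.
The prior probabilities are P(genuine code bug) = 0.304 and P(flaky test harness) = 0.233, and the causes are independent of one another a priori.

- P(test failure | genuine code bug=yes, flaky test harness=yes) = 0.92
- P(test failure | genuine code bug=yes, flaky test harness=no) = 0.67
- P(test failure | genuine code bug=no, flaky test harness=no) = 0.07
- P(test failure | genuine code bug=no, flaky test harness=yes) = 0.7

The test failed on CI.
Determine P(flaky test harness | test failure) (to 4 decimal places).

P(flaky test harness | test failure) ≈ 0.4800

Weight on flaky test harness=true, given the evidence: 0.113518 + 0.065165 = 0.178683
The normalizing constant is 0.07·0.696·0.767 + 0.7·0.696·0.233 + 0.67·0.304·0.767 + 0.92·0.304·0.233 = 0.372274
P(flaky test harness | test failure) = 0.178683/0.372274 ≈ 0.4800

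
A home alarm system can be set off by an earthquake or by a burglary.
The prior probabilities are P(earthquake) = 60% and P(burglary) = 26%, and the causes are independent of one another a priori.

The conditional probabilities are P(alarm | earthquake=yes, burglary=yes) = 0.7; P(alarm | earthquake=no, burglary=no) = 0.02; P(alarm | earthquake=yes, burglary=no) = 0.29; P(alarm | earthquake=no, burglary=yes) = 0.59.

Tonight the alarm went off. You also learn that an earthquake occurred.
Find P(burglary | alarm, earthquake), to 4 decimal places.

P(burglary | alarm, earthquake) ≈ 0.4589

Enumerate both values of burglary and weight by the priors:
  P(alarm | earthquake) = 0.29×0.74 + 0.7×0.26
        = 0.214600 + 0.182000 = 0.396600
The terms with burglary present sum to 0.182000, so
  P(burglary | alarm, earthquake) = 0.182000 / 0.396600 ≈ 0.4589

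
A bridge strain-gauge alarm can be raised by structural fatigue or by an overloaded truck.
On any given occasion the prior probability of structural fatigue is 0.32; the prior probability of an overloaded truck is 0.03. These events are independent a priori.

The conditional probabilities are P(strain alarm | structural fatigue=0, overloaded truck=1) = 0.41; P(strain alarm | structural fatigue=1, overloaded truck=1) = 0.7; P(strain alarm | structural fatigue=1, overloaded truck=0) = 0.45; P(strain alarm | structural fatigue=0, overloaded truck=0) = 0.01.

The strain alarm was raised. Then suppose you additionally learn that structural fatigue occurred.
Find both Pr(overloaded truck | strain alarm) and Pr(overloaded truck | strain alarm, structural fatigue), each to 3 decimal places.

Pr(overloaded truck | strain alarm) ≈ 0.093; Pr(overloaded truck | strain alarm, structural fatigue) ≈ 0.046

For the numerator, keep only overloaded truck=true terms: 0.008364 + 0.006720 = 0.015084
Normalizer over all consistent configurations: 0.01*0.68*0.97 + 0.41*0.68*0.03 + 0.45*0.32*0.97 + 0.7*0.32*0.03 = 0.161360
P(overloaded truck | strain alarm) = 0.015084/0.161360 ≈ 0.093

Now also conditioning on structural fatigue=true:
P(strain alarm | structural fatigue) = 0.45×0.97 + 0.7×0.03 = 0.436500 + 0.021000 = 0.457500
Restricting to configurations with overloaded truck present: 0.7×0.03 = 0.021000.
P(overloaded truck | strain alarm, structural fatigue) = 0.021000 / 0.457500 ≈ 0.046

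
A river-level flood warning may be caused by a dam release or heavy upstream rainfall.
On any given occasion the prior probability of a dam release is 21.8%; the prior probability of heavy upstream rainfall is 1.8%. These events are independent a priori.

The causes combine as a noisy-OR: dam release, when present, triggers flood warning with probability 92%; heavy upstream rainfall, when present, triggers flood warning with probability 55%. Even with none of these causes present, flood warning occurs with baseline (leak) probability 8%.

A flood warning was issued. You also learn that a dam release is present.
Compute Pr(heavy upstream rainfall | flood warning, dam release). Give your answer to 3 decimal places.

Under noisy-OR, P(flood warning | causes) = 1 − (1−0.08)·∏(1−qᵢ) over the active causes.
P(flood warning | dam release) = 0.9264·0.982 + 0.96688·0.018 = 0.909725 + 0.017404 = 0.927129
Restricting to configurations with heavy upstream rainfall present: 0.96688·0.018 = 0.017404.
Hence the posterior is 0.017404/0.927129 ≈ 0.019.

Pr(heavy upstream rainfall | flood warning, dam release) ≈ 0.019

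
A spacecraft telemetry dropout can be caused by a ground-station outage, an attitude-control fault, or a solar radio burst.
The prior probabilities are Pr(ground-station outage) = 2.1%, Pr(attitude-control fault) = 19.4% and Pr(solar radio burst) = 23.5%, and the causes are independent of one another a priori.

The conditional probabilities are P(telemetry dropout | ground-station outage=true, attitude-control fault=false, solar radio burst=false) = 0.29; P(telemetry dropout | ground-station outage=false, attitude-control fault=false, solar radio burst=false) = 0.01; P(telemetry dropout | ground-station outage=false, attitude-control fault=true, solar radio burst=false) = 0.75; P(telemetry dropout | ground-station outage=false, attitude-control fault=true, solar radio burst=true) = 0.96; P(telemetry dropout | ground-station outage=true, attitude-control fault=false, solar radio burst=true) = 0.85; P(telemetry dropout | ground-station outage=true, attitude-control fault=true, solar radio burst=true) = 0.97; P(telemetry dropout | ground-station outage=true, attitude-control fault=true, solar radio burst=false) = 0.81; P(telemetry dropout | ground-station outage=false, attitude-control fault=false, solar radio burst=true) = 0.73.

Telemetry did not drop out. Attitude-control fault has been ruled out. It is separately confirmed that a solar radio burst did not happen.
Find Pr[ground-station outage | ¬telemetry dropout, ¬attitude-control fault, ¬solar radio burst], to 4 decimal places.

Pr[ground-station outage | ¬telemetry dropout, ¬attitude-control fault, ¬solar radio burst] ≈ 0.0152

Numerator (weight on configurations with ground-station outage): 0.71×0.021 = 0.014910
The normalizing constant is 0.99×0.979 + 0.71×0.021 = 0.984120
Posterior = 0.014910 / 0.984120 ≈ 0.0152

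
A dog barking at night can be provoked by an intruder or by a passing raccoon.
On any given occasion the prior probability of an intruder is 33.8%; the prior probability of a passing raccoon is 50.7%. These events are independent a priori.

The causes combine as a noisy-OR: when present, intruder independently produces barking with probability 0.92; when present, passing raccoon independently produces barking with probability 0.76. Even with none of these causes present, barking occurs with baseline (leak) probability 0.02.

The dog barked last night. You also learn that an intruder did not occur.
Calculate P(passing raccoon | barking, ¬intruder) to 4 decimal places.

Under noisy-OR, P(barking | causes) = 1 − (1−0.02)·∏(1−qᵢ) over the active causes.
P(barking | ¬intruder) = 0.02·0.493 + 0.7648·0.507 = 0.009860 + 0.387754 = 0.397614
Restricting to configurations with passing raccoon present: 0.7648·0.507 = 0.387754.
So P(passing raccoon | barking, ¬intruder) = 0.387754/0.397614 ≈ 0.9752.

P(passing raccoon | barking, ¬intruder) ≈ 0.9752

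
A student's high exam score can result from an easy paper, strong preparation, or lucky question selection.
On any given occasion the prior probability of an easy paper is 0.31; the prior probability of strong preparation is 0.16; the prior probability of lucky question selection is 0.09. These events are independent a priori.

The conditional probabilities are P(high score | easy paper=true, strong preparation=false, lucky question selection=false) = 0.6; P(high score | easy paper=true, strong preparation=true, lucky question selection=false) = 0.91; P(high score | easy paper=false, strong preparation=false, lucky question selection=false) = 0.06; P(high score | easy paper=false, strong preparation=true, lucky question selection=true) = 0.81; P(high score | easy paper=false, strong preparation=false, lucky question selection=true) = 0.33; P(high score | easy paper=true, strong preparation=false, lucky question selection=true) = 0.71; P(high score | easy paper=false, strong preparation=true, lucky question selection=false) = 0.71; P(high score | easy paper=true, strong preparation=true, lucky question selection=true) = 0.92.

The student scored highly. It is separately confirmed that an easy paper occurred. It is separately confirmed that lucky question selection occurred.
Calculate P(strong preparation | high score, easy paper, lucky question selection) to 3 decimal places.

P(strong preparation | high score, easy paper, lucky question selection) ≈ 0.198

Sum P(high score|·) weighted by the priors over both values of strong preparation:
  P(high score | easy paper, lucky question selection) = 0.71×0.84 + 0.92×0.16
        = 0.596400 + 0.147200 = 0.743600
The terms with strong preparation present sum to 0.147200, so
  P(strong preparation | high score, easy paper, lucky question selection) = 0.147200 / 0.743600 ≈ 0.198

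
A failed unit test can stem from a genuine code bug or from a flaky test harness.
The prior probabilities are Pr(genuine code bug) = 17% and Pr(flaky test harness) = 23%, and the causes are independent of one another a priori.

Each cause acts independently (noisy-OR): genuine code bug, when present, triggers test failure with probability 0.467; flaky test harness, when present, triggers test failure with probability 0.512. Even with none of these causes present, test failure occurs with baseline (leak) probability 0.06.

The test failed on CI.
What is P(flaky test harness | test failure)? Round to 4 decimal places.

Under noisy-OR, P(test failure | causes) = 1 − (1−0.06)·∏(1−qᵢ) over the active causes.
Numerator (weight on configurations with flaky test harness): 0.103330 + 0.029540 = 0.132870
Denominator P(test failure): 0.06×0.83×0.77 + 0.54128×0.83×0.23 + 0.49898×0.17×0.77 + 0.755502×0.17×0.23 = 0.236532
P(flaky test harness | test failure) = 0.132870/0.236532 ≈ 0.5617

P(flaky test harness | test failure) ≈ 0.5617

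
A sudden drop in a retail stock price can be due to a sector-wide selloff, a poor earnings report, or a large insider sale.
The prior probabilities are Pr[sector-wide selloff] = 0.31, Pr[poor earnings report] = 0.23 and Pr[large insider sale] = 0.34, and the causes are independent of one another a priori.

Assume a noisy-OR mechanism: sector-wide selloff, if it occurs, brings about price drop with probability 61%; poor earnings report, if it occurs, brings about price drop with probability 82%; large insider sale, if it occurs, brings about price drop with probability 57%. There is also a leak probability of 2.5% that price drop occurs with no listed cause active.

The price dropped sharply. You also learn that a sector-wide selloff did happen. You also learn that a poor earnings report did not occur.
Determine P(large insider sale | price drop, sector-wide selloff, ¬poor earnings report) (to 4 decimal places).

Under noisy-OR, P(price drop | causes) = 1 − (1−0.025)·∏(1−qᵢ) over the active causes.
P(price drop | sector-wide selloff, ¬poor earnings report) = 0.61975×0.66 + 0.836492×0.34 = 0.409035 + 0.284407 = 0.693442
The large insider sale-present share is 0.836492×0.34 = 0.284407.
P(large insider sale | price drop, sector-wide selloff, ¬poor earnings report) = 0.284407 / 0.693442 ≈ 0.4101

P(large insider sale | price drop, sector-wide selloff, ¬poor earnings report) ≈ 0.4101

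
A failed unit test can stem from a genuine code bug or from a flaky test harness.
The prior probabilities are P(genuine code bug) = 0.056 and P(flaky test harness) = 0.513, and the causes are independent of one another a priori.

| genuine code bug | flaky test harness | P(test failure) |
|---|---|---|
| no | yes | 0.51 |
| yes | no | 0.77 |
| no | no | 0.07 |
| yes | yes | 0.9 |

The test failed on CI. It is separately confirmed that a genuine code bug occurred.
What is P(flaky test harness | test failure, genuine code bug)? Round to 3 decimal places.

P(flaky test harness | test failure, genuine code bug) ≈ 0.552

By total probability over both values of flaky test harness:
  P(test failure | genuine code bug) = 0.77×0.487 + 0.9×0.513
        = 0.374990 + 0.461700 = 0.836690
Configurations with flaky test harness contribute 0.461700, so
  P(flaky test harness | test failure, genuine code bug) = 0.461700 / 0.836690 ≈ 0.552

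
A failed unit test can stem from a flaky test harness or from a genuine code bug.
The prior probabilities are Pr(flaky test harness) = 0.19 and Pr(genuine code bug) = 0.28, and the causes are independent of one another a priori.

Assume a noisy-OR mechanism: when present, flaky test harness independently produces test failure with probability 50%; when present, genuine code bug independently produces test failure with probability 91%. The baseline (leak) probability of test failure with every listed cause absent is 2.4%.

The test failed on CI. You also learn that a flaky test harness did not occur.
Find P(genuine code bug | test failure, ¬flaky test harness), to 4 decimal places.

P(genuine code bug | test failure, ¬flaky test harness) ≈ 0.9366

Under noisy-OR, P(test failure | causes) = 1 − (1−0.024)·∏(1−qᵢ) over the active causes.
For the numerator, keep only genuine code bug=true terms: 0.91216*0.28 = 0.255405
The normalizing constant is 0.024*0.72 + 0.91216*0.28 = 0.272685
Posterior = 0.255405 / 0.272685 ≈ 0.9366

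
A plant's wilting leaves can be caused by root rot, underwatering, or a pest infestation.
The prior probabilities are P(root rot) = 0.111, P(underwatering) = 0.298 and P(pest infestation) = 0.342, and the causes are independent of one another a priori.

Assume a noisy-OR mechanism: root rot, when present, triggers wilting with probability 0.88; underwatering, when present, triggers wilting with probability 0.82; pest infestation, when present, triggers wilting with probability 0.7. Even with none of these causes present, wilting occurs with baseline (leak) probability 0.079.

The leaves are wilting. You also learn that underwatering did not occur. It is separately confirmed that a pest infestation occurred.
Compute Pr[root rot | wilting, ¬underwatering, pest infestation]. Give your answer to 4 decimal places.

Under noisy-OR, P(wilting | causes) = 1 − (1−0.079)·∏(1−qᵢ) over the active causes.
P(wilting | ¬underwatering, pest infestation) = 0.7237·0.889 + 0.966844·0.111 = 0.643369 + 0.107320 = 0.750689
Of this, 0.107320 comes from 0.966844·0.111 (the root rot=true cases).
P(root rot | wilting, ¬underwatering, pest infestation) = 0.107320 / 0.750689 ≈ 0.1430

Pr[root rot | wilting, ¬underwatering, pest infestation] ≈ 0.1430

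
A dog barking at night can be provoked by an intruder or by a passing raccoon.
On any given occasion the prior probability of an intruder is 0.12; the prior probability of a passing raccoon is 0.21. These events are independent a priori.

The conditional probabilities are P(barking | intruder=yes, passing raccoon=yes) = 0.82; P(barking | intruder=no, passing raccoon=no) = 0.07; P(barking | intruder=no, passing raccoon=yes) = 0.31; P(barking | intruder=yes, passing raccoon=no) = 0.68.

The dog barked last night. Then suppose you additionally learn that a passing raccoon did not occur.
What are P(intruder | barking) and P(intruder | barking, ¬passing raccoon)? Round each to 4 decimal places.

P(intruder | barking) ≈ 0.4455; P(intruder | barking, ¬passing raccoon) ≈ 0.5698

Sum P(barking|·) weighted by the priors over the 4 (intruder, passing raccoon) configurations:
  P(barking) = 0.07×0.88×0.79 + 0.31×0.88×0.21 + 0.68×0.12×0.79 + 0.82×0.12×0.21
        = 0.048664 + 0.057288 + 0.064464 + 0.020664 = 0.191080
Keeping only the intruder-present terms gives 0.085128, so
  P(intruder | barking) = 0.085128 / 0.191080 ≈ 0.4455

Now also conditioning on passing raccoon≠true:
Enumerate both values of intruder and weight by the priors:
  P(barking | ¬passing raccoon) = 0.07·0.88 + 0.68·0.12
        = 0.061600 + 0.081600 = 0.143200
The terms with intruder present sum to 0.081600, so
  P(intruder | barking, ¬passing raccoon) = 0.081600 / 0.143200 ≈ 0.5698
Ruling out passing raccoon raises the posterior on intruder — the flip side of explaining away.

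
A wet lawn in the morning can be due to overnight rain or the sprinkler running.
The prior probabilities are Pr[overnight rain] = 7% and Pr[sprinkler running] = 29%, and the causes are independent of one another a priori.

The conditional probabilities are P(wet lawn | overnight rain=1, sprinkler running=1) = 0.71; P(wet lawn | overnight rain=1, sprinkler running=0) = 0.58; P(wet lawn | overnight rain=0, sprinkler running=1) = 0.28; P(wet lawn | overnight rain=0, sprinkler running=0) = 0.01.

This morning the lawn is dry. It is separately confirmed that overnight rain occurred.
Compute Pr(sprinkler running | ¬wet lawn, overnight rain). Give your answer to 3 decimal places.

Pr(sprinkler running | ¬wet lawn, overnight rain) ≈ 0.220

Enumerate both values of sprinkler running and weight by the priors:
  P(¬wet lawn | overnight rain) = 0.42×0.71 + 0.29×0.29
        = 0.298200 + 0.084100 = 0.382300
Keeping only the sprinkler running-present terms gives 0.084100, so
  P(sprinkler running | ¬wet lawn, overnight rain) = 0.084100 / 0.382300 ≈ 0.220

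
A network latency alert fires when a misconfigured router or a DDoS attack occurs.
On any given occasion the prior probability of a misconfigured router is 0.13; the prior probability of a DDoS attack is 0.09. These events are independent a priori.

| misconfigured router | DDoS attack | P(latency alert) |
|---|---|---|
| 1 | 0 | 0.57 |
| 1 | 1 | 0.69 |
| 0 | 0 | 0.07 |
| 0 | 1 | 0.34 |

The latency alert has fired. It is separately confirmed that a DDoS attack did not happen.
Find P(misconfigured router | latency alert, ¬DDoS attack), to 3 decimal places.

P(misconfigured router | latency alert, ¬DDoS attack) ≈ 0.549

P(latency alert | ¬DDoS attack) = 0.07×0.87 + 0.57×0.13 = 0.060900 + 0.074100 = 0.135000
Of this, 0.074100 comes from 0.57×0.13 (the misconfigured router=true cases).
So P(misconfigured router | latency alert, ¬DDoS attack) = 0.074100/0.135000 ≈ 0.549.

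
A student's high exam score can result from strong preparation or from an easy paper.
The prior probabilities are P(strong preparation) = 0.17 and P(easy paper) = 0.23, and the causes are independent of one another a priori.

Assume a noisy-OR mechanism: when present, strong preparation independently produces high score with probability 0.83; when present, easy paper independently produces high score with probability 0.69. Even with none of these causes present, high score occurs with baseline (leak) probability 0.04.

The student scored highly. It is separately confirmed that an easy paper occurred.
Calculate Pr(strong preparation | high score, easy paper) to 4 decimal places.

Pr(strong preparation | high score, easy paper) ≈ 0.2168

Under noisy-OR, P(high score | causes) = 1 − (1−0.04)·∏(1−qᵢ) over the active causes.
Numerator (weight on configurations with strong preparation): 0.949408×0.17 = 0.161399
The normalizing constant is 0.7024×0.83 + 0.949408×0.17 = 0.744391
Posterior = 0.161399 / 0.744391 ≈ 0.2168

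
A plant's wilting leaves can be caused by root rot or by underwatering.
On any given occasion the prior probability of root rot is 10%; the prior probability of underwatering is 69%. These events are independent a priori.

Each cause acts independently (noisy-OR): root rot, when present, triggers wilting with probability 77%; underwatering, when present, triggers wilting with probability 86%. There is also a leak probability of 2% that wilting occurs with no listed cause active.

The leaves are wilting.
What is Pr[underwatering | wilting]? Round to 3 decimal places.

Pr[underwatering | wilting] ≈ 0.953

Under noisy-OR, P(wilting | causes) = 1 − (1−0.02)·∏(1−qᵢ) over the active causes.
For the numerator, keep only underwatering=true terms: 0.535799 + 0.066823 = 0.602622
The normalizing constant is 0.02·0.9·0.31 + 0.8628·0.9·0.69 + 0.7746·0.1·0.31 + 0.968444·0.1·0.69 = 0.632215
P(underwatering | wilting) = 0.602622/0.632215 ≈ 0.953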